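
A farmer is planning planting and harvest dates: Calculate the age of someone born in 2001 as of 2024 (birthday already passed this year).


Birth year: 2001
Current year: 2024
Age = current year - birth year
Age = 2024 - 2001 = 23

23


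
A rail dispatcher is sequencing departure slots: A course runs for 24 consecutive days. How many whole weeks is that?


Total days: 24
Days per week: 7
Division: 24 / 7 = 3 remainder 3
Complete weeks: 3
Remaining days: 3

3


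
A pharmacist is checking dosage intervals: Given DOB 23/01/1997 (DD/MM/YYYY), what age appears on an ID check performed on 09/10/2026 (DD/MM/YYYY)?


Birth: 1997-01-23
Reference: 2026-10-09
Year difference: 2026 - 1997 = 29
Has birthday (01-23) occurred by 10-09? Yes
Age in full years: 29

29


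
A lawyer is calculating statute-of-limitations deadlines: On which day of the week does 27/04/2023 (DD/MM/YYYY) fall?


Date: 2023-04-27
January 1, 2023 is a Sunday
Day of year: 117
Offset from Jan 1: 116 days
116 mod 7 = 4
Result: Thursday

Thursday


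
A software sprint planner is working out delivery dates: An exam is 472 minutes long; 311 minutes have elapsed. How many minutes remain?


Total budget: 472 minutes
Time used: 311 minutes
Remaining: 472 - 311 = 161 minutes
Percent used: 65.9%
Percent remaining: 34.1%

161


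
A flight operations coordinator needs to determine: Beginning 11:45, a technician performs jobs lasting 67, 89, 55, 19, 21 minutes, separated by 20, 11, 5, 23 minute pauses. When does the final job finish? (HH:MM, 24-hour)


Start: 11:45 = 705 min from midnight
  after task 1 (67 min): 12:52
  after break (20 min): 13:12
  after task 2 (89 min): 14:41
  after break (11 min): 14:52
  after task 3 (55 min): 15:47
  after break (5 min): 15:52
  after task 4 (19 min): 16:11
  after break (23 min): 16:34
  after task 5 (21 min): 16:55
Total elapsed: 310 minutes
End time: 16:55

16:55


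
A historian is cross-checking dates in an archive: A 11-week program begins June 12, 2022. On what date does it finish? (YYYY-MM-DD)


Start: 2022-06-12
Weeks to add: 11
Convert to days: 11 x 7 = 77 days
Add 77 days to 2022-06-12
Result: 2022-08-28

2022-08-28


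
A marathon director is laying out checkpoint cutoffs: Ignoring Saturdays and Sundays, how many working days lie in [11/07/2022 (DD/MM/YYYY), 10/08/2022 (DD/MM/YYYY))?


Start: 2022-07-11 (Monday)
End (exclusive): 2022-08-10 (Wednesday)
Total calendar days: 30
Full weeks: 30 // 7 = 4 -> 20 weekdays
Remaining 2 days starting on Monday:
  Mon(w), Tue(w) -> 2 weekdays
Total business days: 20 + 2 = 22

22


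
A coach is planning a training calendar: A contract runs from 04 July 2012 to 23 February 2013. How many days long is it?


Start date: 2012-07-04
End date: 2013-02-23
Jul 2012: +28 days
Aug 2012: +31 days
Sep 2012: +30 days
... (5 more months)
Total: 234 days

234


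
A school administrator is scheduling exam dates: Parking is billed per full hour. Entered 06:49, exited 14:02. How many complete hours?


Start: 06:49
End: 14:02
Hour difference: 14 - 6 = 8 hours
Minute difference: 2 - 49 = -47 minutes
Total minutes: 433
Complete hours: 433 / 60 = 7 (remainder 13)

7


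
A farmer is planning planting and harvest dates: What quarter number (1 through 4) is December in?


Month: December (month 12)
Q1: January-March (months 1-3)
Q2: April-June (months 4-6)
Q3: July-September (months 7-9)
Q4: October-December (months 10-12)
Month 12 falls in Q4

4


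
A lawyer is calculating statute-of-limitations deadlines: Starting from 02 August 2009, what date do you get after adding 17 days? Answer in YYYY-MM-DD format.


Start: 2009-08-02
Adding 17 days
Days remaining in August: 29
Result: 2009-08-19

2009-08-19


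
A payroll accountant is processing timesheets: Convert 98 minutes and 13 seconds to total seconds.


Minutes: 98
Extra seconds: 13
Seconds per minute: 60
Minutes to seconds: 98 x 60 = 5880
Total: 5880 + 13 = 5893

5893


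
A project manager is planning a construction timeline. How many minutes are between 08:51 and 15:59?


Start time: 08:51 = 531 minutes from midnight
End time: 15:59 = 959 minutes from midnight
Difference: 959 - 531 = 428 minutes
That is 7 hours and 8 minutes

428


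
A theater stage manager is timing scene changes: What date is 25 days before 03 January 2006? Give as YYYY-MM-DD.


Start: 2006-01-03
Subtracting 25 days
Days already passed in January: 3
After going back through January: 22 more days to subtract
December 2005 has 31 days, need 22
Result: 2005-12-09

2005-12-09


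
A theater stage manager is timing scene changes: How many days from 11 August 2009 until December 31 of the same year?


Start: August 11, 2009
End: December 31, 2009
Days left in August: 20
September: 30
October: 31
November: 30
December: 31
Sum of remaining months: 122
Total: 20 + 122 = 142

142


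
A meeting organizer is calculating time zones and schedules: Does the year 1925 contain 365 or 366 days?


Year: 1925
Check leap year rules:
Divisible by 4? No
1925 is not a leap year
Days: 365

365


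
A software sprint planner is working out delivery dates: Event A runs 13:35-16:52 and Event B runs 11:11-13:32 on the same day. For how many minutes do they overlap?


Interval A: [815, 1012] minutes from midnight
Interval B: [671, 812] minutes from midnight
Overlap start = max(815, 671) = 815
Overlap end = min(1012, 812) = 812
End <= start, so the intervals do not overlap: 0 minutes

0


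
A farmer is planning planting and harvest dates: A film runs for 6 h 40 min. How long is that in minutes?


Hours: 6
Minutes: 40
Convert hours to minutes: 6 x 60 = 360
Add remaining minutes: 360 + 40 = 400

400


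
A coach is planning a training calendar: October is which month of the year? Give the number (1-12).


Calendar month order:
9. September
10. October <--
11. November
October is month number 10

10


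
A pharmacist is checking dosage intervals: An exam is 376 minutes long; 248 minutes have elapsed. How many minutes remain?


Total budget: 376 minutes
Time used: 248 minutes
Remaining: 376 - 248 = 128 minutes
Percent used: 66.0%
Percent remaining: 34.0%

128


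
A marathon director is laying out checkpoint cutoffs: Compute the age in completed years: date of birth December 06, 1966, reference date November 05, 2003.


Birth: 1966-12-06
Reference: 2003-11-05
Year difference: 2003 - 1966 = 37
Has birthday (12-06) occurred by 11-05? No
Birthday not yet reached this year -> subtract 1
Age in full years: 36

36


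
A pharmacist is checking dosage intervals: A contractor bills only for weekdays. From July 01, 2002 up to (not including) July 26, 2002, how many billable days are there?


Start: 2002-07-01 (Monday)
End (exclusive): 2002-07-26 (Friday)
Total calendar days: 25
Full weeks: 25 // 7 = 3 -> 15 weekdays
Remaining 4 days starting on Monday:
  Mon(w), Tue(w), Wed(w), Thu(w) -> 4 weekdays
Total business days: 15 + 4 = 19

19


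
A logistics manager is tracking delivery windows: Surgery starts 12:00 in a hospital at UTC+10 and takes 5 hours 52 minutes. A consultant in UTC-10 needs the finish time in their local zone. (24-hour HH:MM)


Start: 12:00 in UTC+10
Step 1 - add duration:
  minutes: 0 + 52 = 52
  hours: 12 + 5 + 0 = 17
  end in UTC+10: 17:52
Step 2 - convert UTC+10 -> UTC-10:
  offset difference: -10 - (10) = -20 hours
  17 + (-20) = -3 -> mod 24 = 21
Result: 21:52 in UTC-10

21:52


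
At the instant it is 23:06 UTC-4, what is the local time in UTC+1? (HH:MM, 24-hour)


Local time: 23:06 at UTC-4 (offset -4h)
Target zone: UTC+1 (offset 1h)
Difference: 1 - (-4) = 5 hours
Calculation: 23 + (5) = 28
Wraparound: (28) mod 24 = 4
Result: 04:06

04:06


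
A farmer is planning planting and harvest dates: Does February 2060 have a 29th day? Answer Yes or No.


Year: 2060
Divisible by 4? 2060 / 4 = 515.0 -> Yes
Divisible by 100? 2060 / 100 = 20.6 -> No
Divisible by 4 but not 100, so it IS a leap year

Yes


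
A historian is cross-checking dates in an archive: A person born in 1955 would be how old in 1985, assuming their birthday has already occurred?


Birth year: 1955
Current year: 1985
Age = current year - birth year
Age = 1985 - 1955 = 30

30


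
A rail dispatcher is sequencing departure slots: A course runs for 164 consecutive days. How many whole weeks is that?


Total days: 164
Days per week: 7
Division: 164 / 7 = 23 remainder 3
Complete weeks: 23
Remaining days: 3

23


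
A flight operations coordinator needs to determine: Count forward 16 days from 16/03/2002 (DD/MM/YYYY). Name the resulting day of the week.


Start: 2002-03-16 (Saturday)
Step 1 - find target date: add 16 days
  2002-03-16 + 16 days = 2002-04-01
Step 2 - day of week:
  16 mod 7 = 2
  Saturday + 2 days -> Monday
Result: Monday (2002-04-01)

Monday


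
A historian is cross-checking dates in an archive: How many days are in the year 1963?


Year: 1963
Check leap year rules:
Divisible by 4? No
1963 is not a leap year
Days: 365

365


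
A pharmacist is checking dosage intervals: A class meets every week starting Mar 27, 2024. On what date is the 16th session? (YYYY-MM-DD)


First occurrence: 2024-03-27 (occurrence 1)
Each occurrence is 7 days after the previous.
Occurrence 16 is 15 weeks after the first.
15 weeks = 105 days
2024-03-27 + 105 days = 2024-07-10

2024-07-10


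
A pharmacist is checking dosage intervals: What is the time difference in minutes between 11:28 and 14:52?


Start time: 11:28 = 688 minutes from midnight
End time: 14:52 = 892 minutes from midnight
Difference: 892 - 688 = 204 minutes
That is 3 hours and 24 minutes

204


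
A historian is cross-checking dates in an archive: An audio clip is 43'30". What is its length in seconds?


Minutes: 43
Seconds: 30
Convert minutes to seconds: 43 x 60 = 2580
Add remaining seconds: 2580 + 30 = 2610

2610


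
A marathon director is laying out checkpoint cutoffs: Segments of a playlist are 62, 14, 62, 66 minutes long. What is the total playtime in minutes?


Durations: 62, 14, 62, 66
Running sum: 62
+ 14 = 76
+ 62 = 138
+ 66 = 204
Total duration: 204 minutes
That is 3 hours and 24 minutes

204


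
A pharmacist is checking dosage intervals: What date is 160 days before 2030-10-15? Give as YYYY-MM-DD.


Start: 2030-10-15
Subtracting 160 days
Days already passed in October: 15
After going back through October: 145 more days to subtract
September 2030: 30 days, 115 remaining
August 2030: 31 days, 84 remaining
July 2030: 31 days, 53 remaining
June 2030: 30 days, 23 remaining
Result: 2030-05-08

2030-05-08


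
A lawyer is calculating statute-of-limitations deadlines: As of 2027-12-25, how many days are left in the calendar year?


Start: December 25, 2027
End: December 31, 2027
Days left in December: 6
Total: 6 days

6


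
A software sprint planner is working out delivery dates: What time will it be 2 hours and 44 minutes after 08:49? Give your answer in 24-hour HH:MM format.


Start time: 08:49
Adding: 2 hours 44 minutes
Minutes: 49 + 44 = 93
Minute overflow: 93 >= 60, so carry 1 hour, minutes = 33
Hours: 8 + 2 + 1 = 11
Result: 11:33

11:33


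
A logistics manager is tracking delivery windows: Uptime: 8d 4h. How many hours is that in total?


Days: 8
Extra hours: 4
Hours per day: 24
Days to hours: 8 x 24 = 192
Total: 192 + 4 = 196

196


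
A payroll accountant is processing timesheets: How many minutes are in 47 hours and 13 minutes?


Hours: 47
Extra minutes: 13
Minutes per hour: 60
Hours to minutes: 47 x 60 = 2820
Total: 2820 + 13 = 2833

2833


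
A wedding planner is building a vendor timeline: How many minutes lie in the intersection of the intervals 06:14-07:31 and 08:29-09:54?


Interval A: [374, 451] minutes from midnight
Interval B: [509, 594] minutes from midnight
Overlap start = max(374, 509) = 509
Overlap end = min(451, 594) = 451
End <= start, so the intervals do not overlap: 0 minutes

0


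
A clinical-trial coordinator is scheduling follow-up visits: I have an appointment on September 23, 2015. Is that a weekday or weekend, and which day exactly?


Date: 2015-09-23
January 1, 2015 is a Thursday
Day of year: 266
Offset from Jan 1: 265 days
265 mod 7 = 6
Result: Wednesday

Wednesday


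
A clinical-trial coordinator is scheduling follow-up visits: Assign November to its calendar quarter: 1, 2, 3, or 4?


Month: November (month 11)
Q1: January-March (months 1-3)
Q2: April-June (months 4-6)
Q3: July-September (months 7-9)
Q4: October-December (months 10-12)
Month 11 falls in Q4

4


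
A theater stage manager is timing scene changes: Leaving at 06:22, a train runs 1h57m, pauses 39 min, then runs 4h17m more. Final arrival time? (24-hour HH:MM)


Depart: 06:22
Leg 1: +117 min -> 08:19
Layover: +39 min -> 08:58
Leg 2: +257 min -> 13:15
Total travel: 413 minutes = 6h 53m
Arrival: 13:15

13:15


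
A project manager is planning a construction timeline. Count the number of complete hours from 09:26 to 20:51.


Start: 09:26
End: 20:51
Hour difference: 20 - 9 = 11 hours
Minute difference: 51 - 26 = 25 minutes
Total minutes: 685
Complete hours: 685 / 60 = 11 (remainder 25)

11


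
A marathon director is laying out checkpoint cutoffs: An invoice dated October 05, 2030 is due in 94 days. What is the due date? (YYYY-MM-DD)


Start: 2030-10-05
Adding 94 days
Days remaining in October: 26
After October: 68 days still to add
November 2030: 30 days, 38 remaining
December 2030: 31 days, 7 remaining
January 2031 has 31 days, need 7
Result: 2031-01-07

2031-01-07


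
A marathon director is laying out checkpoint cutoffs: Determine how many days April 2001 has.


Month: April
Year: 2001
April is a 30-day month
Total: 30 days

30


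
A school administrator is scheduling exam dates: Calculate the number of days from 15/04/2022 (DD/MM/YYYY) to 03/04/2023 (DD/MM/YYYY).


Start date: 2022-04-15
End date: 2023-04-03
Apr 2022: +16 days
May 2022: +31 days
Jun 2022: +30 days
... (10 more months)
Total: 353 days

353


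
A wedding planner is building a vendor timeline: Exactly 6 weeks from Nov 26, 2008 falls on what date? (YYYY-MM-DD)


Start: 2008-11-26
Weeks to add: 6
Convert to days: 6 x 7 = 42 days
Add 42 days to 2008-11-26
Result: 2009-01-07

2009-01-07


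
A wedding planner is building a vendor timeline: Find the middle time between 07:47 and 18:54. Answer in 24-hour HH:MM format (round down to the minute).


Start time: 07:47 = 467 minutes from midnight
End time: 18:54 = 1134 minutes from midnight
Sum: 467 + 1134 = 1601
Midpoint: 1601 / 2 = 800 minutes
Convert: 800 / 60 = 13 hours, 20 minutes
Result: 13:20

13:20


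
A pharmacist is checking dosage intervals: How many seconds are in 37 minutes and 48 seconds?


Minutes: 37
Extra seconds: 48
Seconds per minute: 60
Minutes to seconds: 37 x 60 = 2220
Total: 2220 + 48 = 2268

2268


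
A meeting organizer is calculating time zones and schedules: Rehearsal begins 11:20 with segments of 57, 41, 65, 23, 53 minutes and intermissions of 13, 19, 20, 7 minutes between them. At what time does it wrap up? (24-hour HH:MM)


Start: 11:20 = 680 min from midnight
  after task 1 (57 min): 12:17
  after break (13 min): 12:30
  after task 2 (41 min): 13:11
  after break (19 min): 13:30
  after task 3 (65 min): 14:35
  after break (20 min): 14:55
  after task 4 (23 min): 15:18
  after break (7 min): 15:25
  after task 5 (53 min): 16:18
Total elapsed: 298 minutes
End time: 16:18

16:18


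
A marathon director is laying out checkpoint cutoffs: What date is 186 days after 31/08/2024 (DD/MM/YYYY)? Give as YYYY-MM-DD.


Start: 2024-08-31
Adding 186 days
Days remaining in August: 0
After August: 186 days still to add
September 2024: 30 days, 156 remaining
October 2024: 31 days, 125 remaining
November 2024: 30 days, 95 remaining
December 2024: 31 days, 64 remaining
Result: 2025-03-05

2025-03-05


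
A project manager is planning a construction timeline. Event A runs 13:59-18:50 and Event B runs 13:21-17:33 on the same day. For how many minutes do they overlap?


Interval A: [839, 1130] minutes from midnight
Interval B: [801, 1053] minutes from midnight
Overlap start = max(839, 801) = 839
Overlap end = min(1130, 1053) = 1053
Overlap = 1053 - 839 = 214 minutes

214


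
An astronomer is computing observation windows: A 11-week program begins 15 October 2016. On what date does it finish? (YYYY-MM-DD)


Start: 2016-10-15
Weeks to add: 11
Convert to days: 11 x 7 = 77 days
Add 77 days to 2016-10-15
Result: 2016-12-31

2016-12-31


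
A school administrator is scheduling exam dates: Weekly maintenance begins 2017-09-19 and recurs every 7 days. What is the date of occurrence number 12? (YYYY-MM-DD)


First occurrence: 2017-09-19 (occurrence 1)
Each occurrence is 7 days after the previous.
Occurrence 12 is 11 weeks after the first.
11 weeks = 77 days
2017-09-19 + 77 days = 2017-12-05

2017-12-05


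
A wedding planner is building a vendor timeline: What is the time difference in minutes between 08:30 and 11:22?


Start time: 08:30 = 510 minutes from midnight
End time: 11:22 = 682 minutes from midnight
Difference: 682 - 510 = 172 minutes
That is 2 hours and 52 minutes

172


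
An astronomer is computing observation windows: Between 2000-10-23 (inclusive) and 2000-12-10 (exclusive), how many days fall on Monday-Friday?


Start: 2000-10-23 (Monday)
End (exclusive): 2000-12-10 (Sunday)
Total calendar days: 48
Full weeks: 48 // 7 = 6 -> 30 weekdays
Remaining 6 days starting on Monday:
  Mon(w), Tue(w), Wed(w), Thu(w), Fri(w), Sat(-) -> 5 weekdays
Total business days: 30 + 5 = 35

35


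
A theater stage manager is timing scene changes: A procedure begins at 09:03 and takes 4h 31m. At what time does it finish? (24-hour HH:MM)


Start time: 09:03
Adding: 4 hours 31 minutes
Minutes: 3 + 31 = 34
Hours: 9 + 4 + 0 = 13
Result: 13:34

13:34


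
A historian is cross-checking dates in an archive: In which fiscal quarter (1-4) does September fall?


Month: September (month 9)
Q1: January-March (months 1-3)
Q2: April-June (months 4-6)
Q3: July-September (months 7-9)
Q4: October-December (months 10-12)
Month 9 falls in Q3

3


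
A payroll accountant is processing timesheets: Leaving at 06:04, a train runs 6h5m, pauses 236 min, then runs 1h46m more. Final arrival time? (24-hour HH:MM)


Depart: 06:04
Leg 1: +365 min -> 12:09
Layover: +236 min -> 16:05
Leg 2: +106 min -> 17:51
Total travel: 707 minutes = 11h 47m
Arrival: 17:51

17:51


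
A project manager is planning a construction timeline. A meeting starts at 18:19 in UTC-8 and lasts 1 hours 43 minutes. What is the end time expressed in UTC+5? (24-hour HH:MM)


Start: 18:19 in UTC-8
Step 1 - add duration:
  minutes: 19 + 43 = 62 (carry 1h)
  hours: 18 + 1 + 1 = 20
  end in UTC-8: 20:02
Step 2 - convert UTC-8 -> UTC+5:
  offset difference: 5 - (-8) = 13 hours
  20 + (13) = 33 -> mod 24 = 9
Result: 09:02 in UTC+5

09:02


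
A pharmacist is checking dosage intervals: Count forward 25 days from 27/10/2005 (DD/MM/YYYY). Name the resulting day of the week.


Start: 2005-10-27 (Thursday)
Step 1 - find target date: add 25 days
  2005-10-27 + 25 days = 2005-11-21
Step 2 - day of week:
  25 mod 7 = 4
  Thursday + 4 days -> Monday
Result: Monday (2005-11-21)

Monday


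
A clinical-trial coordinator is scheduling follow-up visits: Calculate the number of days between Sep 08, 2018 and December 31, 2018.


Start: September 08, 2018
End: December 31, 2018
Days left in September: 22
October: 31
November: 30
December: 31
Sum of remaining months: 92
Total: 22 + 92 = 114

114


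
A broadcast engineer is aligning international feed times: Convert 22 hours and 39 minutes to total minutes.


Hours: 22
Extra minutes: 39
Minutes per hour: 60
Hours to minutes: 22 x 60 = 1320
Total: 1320 + 39 = 1359

1359


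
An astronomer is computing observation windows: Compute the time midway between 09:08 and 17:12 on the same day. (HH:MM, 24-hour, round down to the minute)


Start time: 09:08 = 548 minutes from midnight
End time: 17:12 = 1032 minutes from midnight
Sum: 548 + 1032 = 1580
Midpoint: 1580 / 2 = 790 minutes
Convert: 790 / 60 = 13 hours, 10 minutes
Result: 13:10

13:10


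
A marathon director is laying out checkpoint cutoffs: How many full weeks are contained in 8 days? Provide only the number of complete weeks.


Total days: 8
Days per week: 7
Division: 8 / 7 = 1 remainder 1
Complete weeks: 1
Remaining days: 1

1


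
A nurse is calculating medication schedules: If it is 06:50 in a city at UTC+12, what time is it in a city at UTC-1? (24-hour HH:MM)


Local time: 06:50 at UTC+12 (offset 12h)
Target zone: UTC-1 (offset -1h)
Difference: -1 - (12) = -13 hours
Calculation: 6 + (-13) = -7
Wraparound: (-7) mod 24 = 17
Result: 17:50

17:50


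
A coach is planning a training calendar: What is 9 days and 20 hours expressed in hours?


Days: 9
Extra hours: 20
Hours per day: 24
Days to hours: 9 x 24 = 216
Total: 216 + 20 = 236

236


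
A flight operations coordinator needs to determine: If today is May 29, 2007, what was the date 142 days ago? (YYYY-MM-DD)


Start: 2007-05-29
Subtracting 142 days
Days already passed in May: 29
After going back through May: 113 more days to subtract
April 2007: 30 days, 83 remaining
March 2007: 31 days, 52 remaining
February 2007: 28 days, 24 remaining
January 2007 has 31 days, need 24
Result: 2007-01-07

2007-01-07


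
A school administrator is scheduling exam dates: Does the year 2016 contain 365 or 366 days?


Year: 2016
Check leap year rules:
Divisible by 4? Yes
Divisible by 100? No
2016 is a leap year
Days: 366

366


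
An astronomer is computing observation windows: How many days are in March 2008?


Month: March
Year: 2008
March is a 31-day month
Total: 31 days

31


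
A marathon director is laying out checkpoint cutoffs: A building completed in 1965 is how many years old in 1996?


Birth year: 1965
Current year: 1996
Age = current year - birth year
Age = 1996 - 1965 = 31

31


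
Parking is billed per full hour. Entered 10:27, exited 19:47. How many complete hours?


Start: 10:27
End: 19:47
Hour difference: 19 - 10 = 9 hours
Minute difference: 47 - 27 = 20 minutes
Total minutes: 560
Complete hours: 560 / 60 = 9 (remainder 20)

9


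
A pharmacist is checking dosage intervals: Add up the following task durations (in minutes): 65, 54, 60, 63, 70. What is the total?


Durations: 65, 54, 60, 63, 70
Running sum: 65
+ 54 = 119
+ 60 = 179
+ 63 = 242
+ 70 = 312
Total duration: 312 minutes
That is 5 hours and 12 minutes

312


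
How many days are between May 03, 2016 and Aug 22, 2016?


Start date: 2016-05-03
End date: 2016-08-22
May 2016: +29 days
Jun 2016: +30 days
Jul 2016: +31 days
Aug 2016: +21 days
Total: 111 days

111


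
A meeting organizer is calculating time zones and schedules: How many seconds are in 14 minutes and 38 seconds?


Minutes: 14
Extra seconds: 38
Seconds per minute: 60
Minutes to seconds: 14 x 60 = 840
Total: 840 + 38 = 878

878


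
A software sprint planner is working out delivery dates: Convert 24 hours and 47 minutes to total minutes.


Hours: 24
Minutes: 47
Convert hours to minutes: 24 x 60 = 1440
Add remaining minutes: 1440 + 47 = 1487

1487


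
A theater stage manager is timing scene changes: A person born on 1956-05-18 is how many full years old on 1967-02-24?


Birth: 1956-05-18
Reference: 1967-02-24
Year difference: 1967 - 1956 = 11
Has birthday (05-18) occurred by 02-24? No
Birthday not yet reached this year -> subtract 1
Age in full years: 10

10


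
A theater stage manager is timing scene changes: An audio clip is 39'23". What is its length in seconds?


Minutes: 39
Seconds: 23
Convert minutes to seconds: 39 x 60 = 2340
Add remaining seconds: 2340 + 23 = 2363

2363


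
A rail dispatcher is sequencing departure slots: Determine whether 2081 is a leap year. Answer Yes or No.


Year: 2081
Divisible by 4? 2081 / 4 = 520.25 -> No
Not divisible by 4, so NOT a leap year

No


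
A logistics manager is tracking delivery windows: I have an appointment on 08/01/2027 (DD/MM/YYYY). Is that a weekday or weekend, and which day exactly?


Date: 2027-01-08
January 1, 2027 is a Friday
Day of year: 8
Offset from Jan 1: 7 days
7 mod 7 = 0
Result: Friday

Friday


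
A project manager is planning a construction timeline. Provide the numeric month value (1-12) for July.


Calendar month order:
6. June
7. July <--
8. August
July is month number 7

7


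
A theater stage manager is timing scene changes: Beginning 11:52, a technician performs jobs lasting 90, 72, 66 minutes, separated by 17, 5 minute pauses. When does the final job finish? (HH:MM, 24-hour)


Start: 11:52 = 712 min from midnight
  after task 1 (90 min): 13:22
  after break (17 min): 13:39
  after task 2 (72 min): 14:51
  after break (5 min): 14:56
  after task 3 (66 min): 16:02
Total elapsed: 250 minutes
End time: 16:02

16:02


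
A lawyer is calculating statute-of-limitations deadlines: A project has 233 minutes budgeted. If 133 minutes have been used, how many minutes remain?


Total budget: 233 minutes
Time used: 133 minutes
Remaining: 233 - 133 = 100 minutes
Percent used: 57.1%
Percent remaining: 42.9%

100


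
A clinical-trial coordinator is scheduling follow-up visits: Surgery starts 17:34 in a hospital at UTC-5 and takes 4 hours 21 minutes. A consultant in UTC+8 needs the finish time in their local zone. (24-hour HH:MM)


Start: 17:34 in UTC-5
Step 1 - add duration:
  minutes: 34 + 21 = 55
  hours: 17 + 4 + 0 = 21
  end in UTC-5: 21:55
Step 2 - convert UTC-5 -> UTC+8:
  offset difference: 8 - (-5) = 13 hours
  21 + (13) = 34 -> mod 24 = 10
Result: 10:55 in UTC+8

10:55


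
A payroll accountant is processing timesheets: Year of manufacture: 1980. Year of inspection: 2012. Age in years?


Birth year: 1980
Current year: 2012
Age = current year - birth year
Age = 2012 - 1980 = 32

32


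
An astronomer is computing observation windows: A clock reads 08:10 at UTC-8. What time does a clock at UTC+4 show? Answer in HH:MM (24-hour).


Local time: 08:10 at UTC-8 (offset -8h)
Target zone: UTC+4 (offset 4h)
Difference: 4 - (-8) = 12 hours
Calculation: 8 + (12) = 20
Result: 20:10

20:10


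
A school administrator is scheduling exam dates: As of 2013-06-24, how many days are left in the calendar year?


Start: June 24, 2013
End: December 31, 2013
Days left in June: 6
July: 31
August: 31
September: 30
October: 31
... plus remaining months
Sum of remaining months: 184
Total: 6 + 184 = 190

190


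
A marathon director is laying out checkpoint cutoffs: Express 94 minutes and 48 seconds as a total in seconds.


Minutes: 94
Seconds: 48
Convert minutes to seconds: 94 x 60 = 5640
Add remaining seconds: 5640 + 48 = 5688

5688


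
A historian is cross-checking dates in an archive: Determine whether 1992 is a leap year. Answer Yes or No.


Year: 1992
Divisible by 4? 1992 / 4 = 498.0 -> Yes
Divisible by 100? 1992 / 100 = 19.92 -> No
Divisible by 4 but not 100, so it IS a leap year

Yes


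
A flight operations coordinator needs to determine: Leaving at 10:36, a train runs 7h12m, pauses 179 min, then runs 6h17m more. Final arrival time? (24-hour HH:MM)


Depart: 10:36
Leg 1: +432 min -> 17:48
Layover: +179 min -> 20:47
Leg 2: +377 min -> 03:04
Total travel: 988 minutes = 16h 28m
Arrival: 03:04

03:04


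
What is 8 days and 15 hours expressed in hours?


Days: 8
Extra hours: 15
Hours per day: 24
Days to hours: 8 x 24 = 192
Total: 192 + 15 = 207

207


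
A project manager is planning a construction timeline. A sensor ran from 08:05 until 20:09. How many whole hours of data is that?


Start: 08:05
End: 20:09
Hour difference: 20 - 8 = 12 hours
Minute difference: 9 - 5 = 4 minutes
Total minutes: 724
Complete hours: 724 / 60 = 12 (remainder 4)

12


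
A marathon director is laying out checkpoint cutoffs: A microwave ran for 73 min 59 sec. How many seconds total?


Minutes: 73
Extra seconds: 59
Seconds per minute: 60
Minutes to seconds: 73 x 60 = 4380
Total: 4380 + 59 = 4439

4439


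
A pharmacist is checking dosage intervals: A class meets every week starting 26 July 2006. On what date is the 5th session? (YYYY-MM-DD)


First occurrence: 2006-07-26 (occurrence 1)
Each occurrence is 7 days after the previous.
Occurrence 5 is 4 weeks after the first.
4 weeks = 28 days
2006-07-26 + 28 days = 2006-08-23

2006-08-23


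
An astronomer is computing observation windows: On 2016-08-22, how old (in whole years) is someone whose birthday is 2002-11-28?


Birth: 2002-11-28
Reference: 2016-08-22
Year difference: 2016 - 2002 = 14
Has birthday (11-28) occurred by 08-22? No
Birthday not yet reached this year -> subtract 1
Age in full years: 13

13


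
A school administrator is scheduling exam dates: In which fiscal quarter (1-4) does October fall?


Month: October (month 10)
Q1: January-March (months 1-3)
Q2: April-June (months 4-6)
Q3: July-September (months 7-9)
Q4: October-December (months 10-12)
Month 10 falls in Q4

4


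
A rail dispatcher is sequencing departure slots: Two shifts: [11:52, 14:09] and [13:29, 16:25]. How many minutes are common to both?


Interval A: [712, 849] minutes from midnight
Interval B: [809, 985] minutes from midnight
Overlap start = max(712, 809) = 809
Overlap end = min(849, 985) = 849
Overlap = 849 - 809 = 40 minutes

40


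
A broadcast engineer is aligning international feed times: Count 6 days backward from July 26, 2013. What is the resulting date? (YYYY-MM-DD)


Start: 2013-07-26
Subtracting 6 days
Days already passed in July: 26
Result: 2013-07-20

2013-07-20


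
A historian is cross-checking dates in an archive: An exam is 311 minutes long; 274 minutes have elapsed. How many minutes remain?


Total budget: 311 minutes
Time used: 274 minutes
Remaining: 311 - 274 = 37 minutes
Percent used: 88.1%
Percent remaining: 11.9%

37


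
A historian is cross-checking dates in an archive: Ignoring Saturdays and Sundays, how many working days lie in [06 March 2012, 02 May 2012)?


Start: 2012-03-06 (Tuesday)
End (exclusive): 2012-05-02 (Wednesday)
Total calendar days: 57
Full weeks: 57 // 7 = 8 -> 40 weekdays
Remaining 1 days starting on Tuesday:
  Tue(w) -> 1 weekdays
Total business days: 40 + 1 = 41

41


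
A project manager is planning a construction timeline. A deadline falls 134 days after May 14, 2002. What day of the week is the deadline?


Start: 2002-05-14 (Tuesday)
Step 1 - find target date: add 134 days
  2002-05-14 + 134 days = 2002-09-25
Step 2 - day of week:
  134 mod 7 = 1
  Tuesday + 1 days -> Wednesday
Result: Wednesday (2002-09-25)

Wednesday


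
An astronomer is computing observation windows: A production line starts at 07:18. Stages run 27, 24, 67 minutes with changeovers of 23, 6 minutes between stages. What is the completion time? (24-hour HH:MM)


Start: 07:18 = 438 min from midnight
  after task 1 (27 min): 07:45
  after break (23 min): 08:08
  after task 2 (24 min): 08:32
  after break (6 min): 08:38
  after task 3 (67 min): 09:45
Total elapsed: 147 minutes
End time: 09:45

09:45


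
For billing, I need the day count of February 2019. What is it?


Month: February
Year: 2019
2019 is not a leap year
February has 28 days
Total: 28 days

28


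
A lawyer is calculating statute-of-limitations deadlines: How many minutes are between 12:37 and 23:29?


Start time: 12:37 = 757 minutes from midnight
End time: 23:29 = 1409 minutes from midnight
Difference: 1409 - 757 = 652 minutes
That is 10 hours and 52 minutes

652


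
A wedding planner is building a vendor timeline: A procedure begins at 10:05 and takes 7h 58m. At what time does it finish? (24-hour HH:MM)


Start time: 10:05
Adding: 7 hours 58 minutes
Minutes: 5 + 58 = 63
Minute overflow: 63 >= 60, so carry 1 hour, minutes = 3
Hours: 10 + 7 + 1 = 18
Result: 18:03

18:03


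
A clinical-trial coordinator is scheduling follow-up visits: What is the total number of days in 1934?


Year: 1934
Check leap year rules:
Divisible by 4? No
1934 is not a leap year
Days: 365

365


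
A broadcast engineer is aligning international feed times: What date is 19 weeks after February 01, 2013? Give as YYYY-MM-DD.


Start: 2013-02-01
Weeks to add: 19
Convert to days: 19 x 7 = 133 days
Add 133 days to 2013-02-01
Result: 2013-06-14

2013-06-14


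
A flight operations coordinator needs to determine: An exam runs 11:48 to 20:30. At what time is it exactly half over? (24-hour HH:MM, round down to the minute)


Start time: 11:48 = 708 minutes from midnight
End time: 20:30 = 1230 minutes from midnight
Sum: 708 + 1230 = 1938
Midpoint: 1938 / 2 = 969 minutes
Convert: 969 / 60 = 16 hours, 9 minutes
Result: 16:09

16:09


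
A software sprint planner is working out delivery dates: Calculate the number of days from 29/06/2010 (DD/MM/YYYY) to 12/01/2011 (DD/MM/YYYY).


Start date: 2010-06-29
End date: 2011-01-12
Jun 2010: +2 days
Jul 2010: +31 days
Aug 2010: +31 days
... (5 more months)
Total: 197 days

197


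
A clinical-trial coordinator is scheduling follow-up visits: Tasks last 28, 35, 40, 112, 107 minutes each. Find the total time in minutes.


Durations: 28, 35, 40, 112, 107
Running sum: 28
+ 35 = 63
+ 40 = 103
+ 112 = 215
+ 107 = 322
Total duration: 322 minutes
That is 5 hours and 22 minutes

322


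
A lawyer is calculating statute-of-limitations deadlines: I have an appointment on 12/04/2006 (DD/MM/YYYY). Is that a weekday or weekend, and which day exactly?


Date: 2006-04-12
January 1, 2006 is a Sunday
Day of year: 102
Offset from Jan 1: 101 days
101 mod 7 = 3
Result: Wednesday

Wednesday


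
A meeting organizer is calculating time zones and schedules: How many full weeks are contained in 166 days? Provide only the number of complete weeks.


Total days: 166
Days per week: 7
Division: 166 / 7 = 23 remainder 5
Complete weeks: 23
Remaining days: 5

23


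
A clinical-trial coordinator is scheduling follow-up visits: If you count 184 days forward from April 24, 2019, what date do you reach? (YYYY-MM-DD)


Start: 2019-04-24
Adding 184 days
Days remaining in April: 6
After April: 178 days still to add
May 2019: 31 days, 147 remaining
June 2019: 30 days, 117 remaining
July 2019: 31 days, 86 remaining
August 2019: 31 days, 55 remaining
Result: 2019-10-25

2019-10-25


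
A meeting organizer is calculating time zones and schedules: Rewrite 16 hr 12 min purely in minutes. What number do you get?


Hours: 16
Extra minutes: 12
Minutes per hour: 60
Hours to minutes: 16 x 60 = 960
Total: 960 + 12 = 972

972


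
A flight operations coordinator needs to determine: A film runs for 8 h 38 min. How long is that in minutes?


Hours: 8
Minutes: 38
Convert hours to minutes: 8 x 60 = 480
Add remaining minutes: 480 + 38 = 518

518


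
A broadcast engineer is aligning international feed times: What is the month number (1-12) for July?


Calendar month order:
6. June
7. July <--
8. August
July is month number 7

7


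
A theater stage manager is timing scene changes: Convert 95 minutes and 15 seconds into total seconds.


Minutes: 95
Seconds: 15
Convert minutes to seconds: 95 x 60 = 5700
Add remaining seconds: 5700 + 15 = 5715

5715


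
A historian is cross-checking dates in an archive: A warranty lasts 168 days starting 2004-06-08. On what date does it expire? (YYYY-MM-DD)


Start: 2004-06-08
Adding 168 days
Days remaining in June: 22
After June: 146 days still to add
July 2004: 31 days, 115 remaining
August 2004: 31 days, 84 remaining
September 2004: 30 days, 54 remaining
October 2004: 31 days, 23 remaining
Result: 2004-11-23

2004-11-23


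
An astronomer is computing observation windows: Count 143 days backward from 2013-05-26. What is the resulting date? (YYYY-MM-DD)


Start: 2013-05-26
Subtracting 143 days
Days already passed in May: 26
After going back through May: 117 more days to subtract
April 2013: 30 days, 87 remaining
March 2013: 31 days, 56 remaining
February 2013: 28 days, 28 remaining
January 2013 has 31 days, need 28
Result: 2013-01-03

2013-01-03


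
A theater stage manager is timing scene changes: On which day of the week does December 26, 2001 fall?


Date: 2001-12-26
January 1, 2001 is a Monday
Day of year: 360
Offset from Jan 1: 359 days
359 mod 7 = 2
Result: Wednesday

Wednesday


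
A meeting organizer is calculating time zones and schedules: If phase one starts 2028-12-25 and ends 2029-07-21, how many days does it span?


Start date: 2028-12-25
End date: 2029-07-21
Dec 2028: +7 days
Jan 2029: +31 days
Feb 2029: +28 days
... (5 more months)
Total: 208 days

208


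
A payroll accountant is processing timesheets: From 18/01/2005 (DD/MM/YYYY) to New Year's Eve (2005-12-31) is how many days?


Start: January 18, 2005
End: December 31, 2005
Days left in January: 13
February: 28
March: 31
April: 30
May: 31
... plus remaining months
Sum of remaining months: 334
Total: 13 + 334 = 347

347


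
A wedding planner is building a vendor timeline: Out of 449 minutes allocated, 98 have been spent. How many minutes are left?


Total budget: 449 minutes
Time used: 98 minutes
Remaining: 449 - 98 = 351 minutes
Percent used: 21.8%
Percent remaining: 78.2%

351


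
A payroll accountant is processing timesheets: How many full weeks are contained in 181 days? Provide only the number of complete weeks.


Total days: 181
Days per week: 7
Division: 181 / 7 = 25 remainder 6
Complete weeks: 25
Remaining days: 6

25


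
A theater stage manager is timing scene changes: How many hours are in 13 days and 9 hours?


Days: 13
Extra hours: 9
Hours per day: 24
Days to hours: 13 x 24 = 312
Total: 312 + 9 = 321

321


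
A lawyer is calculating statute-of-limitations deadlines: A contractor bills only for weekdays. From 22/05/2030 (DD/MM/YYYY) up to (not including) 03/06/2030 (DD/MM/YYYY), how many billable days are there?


Start: 2030-05-22 (Wednesday)
End (exclusive): 2030-06-03 (Monday)
Total calendar days: 12
Full weeks: 12 // 7 = 1 -> 5 weekdays
Remaining 5 days starting on Wednesday:
  Wed(w), Thu(w), Fri(w), Sat(-), Sun(-) -> 3 weekdays
Total business days: 5 + 3 = 8

8


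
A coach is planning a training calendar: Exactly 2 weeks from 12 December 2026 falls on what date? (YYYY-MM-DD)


Start: 2026-12-12
Weeks to add: 2
Convert to days: 2 x 7 = 14 days
Add 14 days to 2026-12-12
Result: 2026-12-26

2026-12-26


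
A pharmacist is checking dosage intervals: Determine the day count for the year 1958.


Year: 1958
Check leap year rules:
Divisible by 4? No
1958 is not a leap year
Days: 365

365


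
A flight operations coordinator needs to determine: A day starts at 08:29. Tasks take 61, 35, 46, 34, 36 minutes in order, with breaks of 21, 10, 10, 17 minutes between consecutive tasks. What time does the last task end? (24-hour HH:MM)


Start: 08:29 = 509 min from midnight
  after task 1 (61 min): 09:30
  after break (21 min): 09:51
  after task 2 (35 min): 10:26
  after break (10 min): 10:36
  after task 3 (46 min): 11:22
  after break (10 min): 11:32
  after task 4 (34 min): 12:06
  after break (17 min): 12:23
  after task 5 (36 min): 12:59
Total elapsed: 270 minutes
End time: 12:59

12:59


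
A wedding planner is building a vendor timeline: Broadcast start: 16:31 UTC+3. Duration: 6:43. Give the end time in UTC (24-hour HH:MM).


Start: 16:31 in UTC+3
Step 1 - add duration:
  minutes: 31 + 43 = 74 (carry 1h)
  hours: 16 + 6 + 1 = 23
  end in UTC+3: 23:14
Step 2 - convert UTC+3 -> UTC:
  offset difference: 0 - (3) = -3 hours
  23 + (-3) = 20 -> mod 24 = 20
Result: 20:14 in UTC

20:14


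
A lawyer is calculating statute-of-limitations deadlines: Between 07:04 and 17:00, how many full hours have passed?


Start: 07:04
End: 17:00
Hour difference: 17 - 7 = 10 hours
Minute difference: 0 - 4 = -4 minutes
Total minutes: 596
Complete hours: 596 / 60 = 9 (remainder 56)

9
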